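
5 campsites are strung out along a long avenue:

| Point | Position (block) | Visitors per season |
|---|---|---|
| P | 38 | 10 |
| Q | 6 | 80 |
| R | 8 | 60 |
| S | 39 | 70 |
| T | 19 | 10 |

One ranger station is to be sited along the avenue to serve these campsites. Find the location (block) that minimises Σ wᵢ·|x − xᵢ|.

For a sum of weighted absolute distances on a line, the optimum is the weighted median (not the mean). Total weight W = 230; half-weight = 115.
Sort by position and accumulate weight:
  block 6 (Q, w=80) → cum 80
  block 8 (R, w=60) → cum 140  ≥ 115 → median here
  block 19 (T, w=10) → cum 150
  block 38 (P, w=10) → cum 160
  block 39 (S, w=70) → cum 230
Optimal location: block 8.

x = 8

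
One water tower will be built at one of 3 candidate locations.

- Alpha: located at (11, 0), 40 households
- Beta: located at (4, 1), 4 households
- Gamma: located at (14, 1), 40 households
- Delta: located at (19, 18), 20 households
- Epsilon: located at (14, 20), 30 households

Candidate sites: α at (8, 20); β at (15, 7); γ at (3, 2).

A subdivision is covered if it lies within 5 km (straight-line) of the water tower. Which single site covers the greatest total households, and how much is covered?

Coverage radius r = 5 km; a point is covered iff (Δx)²+(Δy)² ≤ 5² = 25.
  α (8, 20): covers {none} → 0
  β (15, 7): covers {none} → 0
  γ (3, 2): covers {Beta} → 4
Maximum coverage at γ: 4 households.

γ, covering 4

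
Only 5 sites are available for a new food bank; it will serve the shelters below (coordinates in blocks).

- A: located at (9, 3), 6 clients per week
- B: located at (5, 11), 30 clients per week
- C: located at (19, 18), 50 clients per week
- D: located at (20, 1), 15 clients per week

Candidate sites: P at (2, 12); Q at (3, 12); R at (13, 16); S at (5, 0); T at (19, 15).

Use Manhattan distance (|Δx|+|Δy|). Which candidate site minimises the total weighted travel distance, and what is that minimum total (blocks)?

T, total 1047 blocks

Total weighted distance at each candidate:
  P (2, 12): total = 1801
  Q (3, 12): total = 1700
  R (13, 16): total = 1222
  S (5, 0): total = 2212
  T (19, 15): total = 1047
Minimum is at T with total 1047 blocks.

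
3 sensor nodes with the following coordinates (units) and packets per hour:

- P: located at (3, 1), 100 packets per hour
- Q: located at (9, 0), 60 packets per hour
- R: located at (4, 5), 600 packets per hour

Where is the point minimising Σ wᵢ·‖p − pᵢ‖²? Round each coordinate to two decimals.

The minimiser of Σwᵢ‖p−pᵢ‖² is the weighted centroid p* = (Σwᵢpᵢ)/(Σwᵢ).
Σwᵢ = 760.
Σwᵢxᵢ = 100·3 + 60·9 + 600·4 = 3240.
Σwᵢyᵢ = 100·1 + 60·0 + 600·5 = 3100.
x* = 3240/760 = 4.26, y* = 3100/760 = 4.08.

(4.26, 4.08)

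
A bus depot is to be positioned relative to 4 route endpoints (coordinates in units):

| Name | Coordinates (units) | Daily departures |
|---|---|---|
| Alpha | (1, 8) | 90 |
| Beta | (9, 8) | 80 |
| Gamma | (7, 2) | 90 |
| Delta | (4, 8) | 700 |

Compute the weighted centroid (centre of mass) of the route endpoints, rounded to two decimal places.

(4.42, 7.44)

The minimiser of Σwᵢ‖p−pᵢ‖² is the weighted centroid p* = (Σwᵢpᵢ)/(Σwᵢ).
Σwᵢ = 960.
Σwᵢxᵢ = 90·1 + 80·9 + 90·7 + 700·4 = 4240.
Σwᵢyᵢ = 90·8 + 80·8 + 90·2 + 700·8 = 7140.
x* = 4240/960 = 4.42, y* = 7140/960 = 7.44.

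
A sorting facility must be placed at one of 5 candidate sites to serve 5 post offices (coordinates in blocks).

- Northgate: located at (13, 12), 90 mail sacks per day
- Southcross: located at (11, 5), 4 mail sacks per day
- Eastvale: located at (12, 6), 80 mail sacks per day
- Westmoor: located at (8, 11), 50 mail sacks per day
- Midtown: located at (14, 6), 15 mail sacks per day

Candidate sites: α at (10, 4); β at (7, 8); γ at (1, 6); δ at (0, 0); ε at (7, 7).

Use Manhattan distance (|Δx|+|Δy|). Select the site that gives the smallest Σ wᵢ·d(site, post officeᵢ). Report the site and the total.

β, total 1823 blocks

Total weighted distance at each candidate:
  α (10, 4): total = 1858
  β (7, 8): total = 1823
  γ (1, 6): total = 3339
  δ (0, 0): total = 5004
  ε (7, 7): total = 1864
Minimum is at β with total 1823 blocks.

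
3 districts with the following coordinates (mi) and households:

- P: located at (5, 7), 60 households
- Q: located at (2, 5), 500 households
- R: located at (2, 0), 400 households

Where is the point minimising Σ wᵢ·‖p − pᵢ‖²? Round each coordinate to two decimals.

The minimiser of Σwᵢ‖p−pᵢ‖² is the weighted centroid p* = (Σwᵢpᵢ)/(Σwᵢ).
Σwᵢ = 960.
Σwᵢxᵢ = 60·5 + 500·2 + 400·2 = 2100.
Σwᵢyᵢ = 60·7 + 500·5 + 400·0 = 2920.
x* = 2100/960 = 2.19, y* = 2920/960 = 3.04.

(2.19, 3.04)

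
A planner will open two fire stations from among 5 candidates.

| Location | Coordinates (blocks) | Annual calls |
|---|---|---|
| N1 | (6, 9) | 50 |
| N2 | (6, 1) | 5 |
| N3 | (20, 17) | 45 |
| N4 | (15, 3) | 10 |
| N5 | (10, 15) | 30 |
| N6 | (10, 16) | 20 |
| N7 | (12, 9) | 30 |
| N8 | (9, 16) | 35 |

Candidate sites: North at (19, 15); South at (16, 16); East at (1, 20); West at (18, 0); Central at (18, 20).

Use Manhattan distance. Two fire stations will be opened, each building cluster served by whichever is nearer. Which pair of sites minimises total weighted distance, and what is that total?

{South, West}, total 2105

Evaluate every pair (each demand assigned to the nearer of the two):
  {South, West}: total = 2105
  {North, South}: total = 2155
  {South, East}: total = 2190
  {South, Central}: total = 2245
  {North, West}: total = 2455
  {North, East}: total = 2460
  {North, Central}: total = 2625
  {East, Central}: total = 2905
  {West, Central}: total = 2935
  {East, West}: total = 3330
Best pair: {South, West} with total 2105.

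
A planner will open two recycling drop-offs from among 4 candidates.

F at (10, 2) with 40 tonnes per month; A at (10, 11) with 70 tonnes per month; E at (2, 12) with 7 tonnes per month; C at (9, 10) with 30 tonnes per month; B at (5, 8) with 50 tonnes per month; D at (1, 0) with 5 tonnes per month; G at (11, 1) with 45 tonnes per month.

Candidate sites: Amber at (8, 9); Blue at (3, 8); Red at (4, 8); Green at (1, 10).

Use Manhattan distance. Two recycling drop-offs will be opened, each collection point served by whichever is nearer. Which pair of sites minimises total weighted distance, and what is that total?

{Amber, Red}, total 1342

Evaluate every pair (each demand assigned to the nearer of the two):
  {Amber, Red}: total = 1342
  {Amber, Blue}: total = 1380
  {Amber, Green}: total = 1466
  {Red, Green}: total = 2071
  {Blue, Red}: total = 2085
  {Blue, Green}: total = 2306
Best pair: {Amber, Red} with total 1342.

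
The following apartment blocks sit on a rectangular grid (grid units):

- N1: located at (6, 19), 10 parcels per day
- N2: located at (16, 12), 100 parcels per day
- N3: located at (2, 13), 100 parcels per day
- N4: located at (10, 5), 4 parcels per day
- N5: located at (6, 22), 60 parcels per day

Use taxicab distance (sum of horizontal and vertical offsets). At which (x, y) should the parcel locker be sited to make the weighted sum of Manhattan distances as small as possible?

(6, 13)

Manhattan distance separates: Σwᵢ(|x−xᵢ|+|y−yᵢ|) = Σwᵢ|x−xᵢ| + Σwᵢ|y−yᵢ|, so x and y are optimised independently as 1-D weighted medians.
Total weight W = 274; half = 137.
x-coordinate, sorted with cumulative weight:
  x=2 (N3, w=100) cum 100
  x=6 (N1, w=10) cum 110
  x=6 (N5, w=60) cum 170  ← median
  x=10 (N4, w=4) cum 174
  x=16 (N2, w=100) cum 274
⇒ x* = 6
y-coordinate, sorted with cumulative weight:
  y=5 (N4, w=4) cum 4
  y=12 (N2, w=100) cum 104
  y=13 (N3, w=100) cum 204  ← median
  y=19 (N1, w=10) cum 214
  y=22 (N5, w=60) cum 274
⇒ y* = 13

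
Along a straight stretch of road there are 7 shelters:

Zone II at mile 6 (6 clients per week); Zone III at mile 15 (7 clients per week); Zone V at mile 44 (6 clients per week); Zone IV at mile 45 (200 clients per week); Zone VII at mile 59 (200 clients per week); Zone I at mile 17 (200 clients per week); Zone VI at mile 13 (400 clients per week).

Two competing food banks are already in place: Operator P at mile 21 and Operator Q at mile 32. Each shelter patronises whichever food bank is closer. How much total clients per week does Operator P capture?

613

The indifferent point is the midpoint (21+32)/2 = 26.5; shelters left of it (closer to Operator P at 21) go to Operator P, those right go to Operator Q.
  Zone II at 6 (w=6) → Operator P
  Zone VI at 13 (w=400) → Operator P
  Zone III at 15 (w=7) → Operator P
  Zone I at 17 (w=200) → Operator P
  Zone V at 44 (w=6) → Operator Q
  Zone IV at 45 (w=200) → Operator Q
  Zone VII at 59 (w=200) → Operator Q
Operator P captures 613; Operator Q captures 406.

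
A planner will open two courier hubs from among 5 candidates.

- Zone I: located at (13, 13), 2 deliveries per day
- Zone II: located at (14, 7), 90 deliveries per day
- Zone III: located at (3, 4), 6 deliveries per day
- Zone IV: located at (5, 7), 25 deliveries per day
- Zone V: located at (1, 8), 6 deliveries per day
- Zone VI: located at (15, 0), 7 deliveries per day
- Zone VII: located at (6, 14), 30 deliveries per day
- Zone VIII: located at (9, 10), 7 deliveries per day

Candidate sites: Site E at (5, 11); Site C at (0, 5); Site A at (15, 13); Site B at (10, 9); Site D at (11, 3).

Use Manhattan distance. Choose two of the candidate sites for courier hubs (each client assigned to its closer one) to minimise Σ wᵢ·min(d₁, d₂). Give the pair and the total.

{Site E, Site B}, total 982

Evaluate every pair (each demand assigned to the nearer of the two):
  {Site E, Site B}: total = 982
  {Site E, Site D}: total = 1050
  {Site E, Site A}: total = 1076
  {Site C, Site B}: total = 1159
  {Site B, Site D}: total = 1176
  {Site A, Site B}: total = 1226
  {Site C, Site A}: total = 1311
  {Site C, Site D}: total = 1439
  {Site A, Site D}: total = 1440
  {Site E, Site C}: total = 1633
Best pair: {Site E, Site B} with total 982.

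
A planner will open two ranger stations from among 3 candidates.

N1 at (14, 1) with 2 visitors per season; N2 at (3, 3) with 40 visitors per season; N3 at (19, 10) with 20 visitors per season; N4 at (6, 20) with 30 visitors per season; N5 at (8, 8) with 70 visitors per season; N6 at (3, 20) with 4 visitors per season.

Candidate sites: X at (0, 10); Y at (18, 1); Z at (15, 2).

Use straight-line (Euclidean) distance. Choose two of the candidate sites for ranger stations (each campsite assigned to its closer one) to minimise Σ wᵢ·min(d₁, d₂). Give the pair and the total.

{X, Z}, total 1455.2

Evaluate every pair (each demand assigned to the nearer of the two):
  {X, Z}: total = 1455.2
  {X, Y}: total = 1462.6
  {Y, Z}: total = 1999.0
Best pair: {X, Z} with total 1455.2.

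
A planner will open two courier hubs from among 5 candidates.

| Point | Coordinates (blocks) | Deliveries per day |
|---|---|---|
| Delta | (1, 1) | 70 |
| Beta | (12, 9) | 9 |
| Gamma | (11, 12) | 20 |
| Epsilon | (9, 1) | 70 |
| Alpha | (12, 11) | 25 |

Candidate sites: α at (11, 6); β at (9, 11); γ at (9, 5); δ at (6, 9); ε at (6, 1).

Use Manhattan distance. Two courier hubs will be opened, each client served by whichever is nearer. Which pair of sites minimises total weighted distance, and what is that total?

Evaluate every pair (each demand assigned to the nearer of the two):
  {β, ε}: total = 740
  {α, ε}: total = 866
  {δ, ε}: total = 974
  {γ, ε}: total = 1028
  {β, γ}: total = 1300
  {α, γ}: total = 1426
  {γ, δ}: total = 1534
  {α, δ}: total = 1706
  {α, β}: total = 1711
  {β, δ}: total = 1790
Best pair: {β, ε} with total 740.

{β, ε}, total 740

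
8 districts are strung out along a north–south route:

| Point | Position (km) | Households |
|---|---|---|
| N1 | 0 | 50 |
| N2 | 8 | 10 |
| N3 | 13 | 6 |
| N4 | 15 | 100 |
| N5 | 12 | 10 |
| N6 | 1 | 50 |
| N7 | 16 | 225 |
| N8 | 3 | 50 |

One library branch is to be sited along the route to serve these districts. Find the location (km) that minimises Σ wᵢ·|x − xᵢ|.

For a sum of weighted absolute distances on a line, the optimum is the weighted median (not the mean). Total weight W = 501; half-weight = 250.5.
Sort by position and accumulate weight:
  km 0 (N1, w=50) → cum 50
  km 1 (N6, w=50) → cum 100
  km 3 (N8, w=50) → cum 150
  km 8 (N2, w=10) → cum 160
  km 12 (N5, w=10) → cum 170
  km 13 (N3, w=6) → cum 176
  km 15 (N4, w=100) → cum 276  ≥ 250.5 → median here
  km 16 (N7, w=225) → cum 501
Optimal location: km 15.

x = 15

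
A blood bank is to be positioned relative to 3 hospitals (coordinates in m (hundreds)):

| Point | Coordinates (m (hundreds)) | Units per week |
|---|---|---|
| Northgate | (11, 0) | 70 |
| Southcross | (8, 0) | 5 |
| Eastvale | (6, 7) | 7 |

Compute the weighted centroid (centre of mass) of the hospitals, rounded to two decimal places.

(10.39, 0.60)

The minimiser of Σwᵢ‖p−pᵢ‖² is the weighted centroid p* = (Σwᵢpᵢ)/(Σwᵢ).
Σwᵢ = 82.
Σwᵢxᵢ = 70·11 + 5·8 + 7·6 = 852.
Σwᵢyᵢ = 70·0 + 5·0 + 7·7 = 49.
x* = 852/82 = 10.39, y* = 49/82 = 0.60.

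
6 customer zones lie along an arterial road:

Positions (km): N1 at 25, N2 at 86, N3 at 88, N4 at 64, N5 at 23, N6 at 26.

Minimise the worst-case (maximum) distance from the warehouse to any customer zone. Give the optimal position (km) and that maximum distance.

location 55.5, max distance 32.5

The 1-center on a line is the midpoint of the two extreme points: leftmost at 23, rightmost at 88.
Optimal location = (23 + 88)/2 = 55.5; maximum distance = (88 − 23)/2 = 32.5.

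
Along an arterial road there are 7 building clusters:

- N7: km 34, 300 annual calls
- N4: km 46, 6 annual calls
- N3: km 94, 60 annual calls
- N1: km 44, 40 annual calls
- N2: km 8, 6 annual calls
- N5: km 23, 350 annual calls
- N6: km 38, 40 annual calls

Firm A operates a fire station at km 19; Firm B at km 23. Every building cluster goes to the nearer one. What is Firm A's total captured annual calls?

6

The indifferent point is the midpoint (19+23)/2 = 21; building clusters left of it (closer to Firm A at 19) go to Firm A, those right go to Firm B.
  N2 at 8 (w=6) → Firm A
  N5 at 23 (w=350) → Firm B
  N7 at 34 (w=300) → Firm B
  N6 at 38 (w=40) → Firm B
  N1 at 44 (w=40) → Firm B
  N4 at 46 (w=6) → Firm B
  N3 at 94 (w=60) → Firm B
Firm A captures 6; Firm B captures 796.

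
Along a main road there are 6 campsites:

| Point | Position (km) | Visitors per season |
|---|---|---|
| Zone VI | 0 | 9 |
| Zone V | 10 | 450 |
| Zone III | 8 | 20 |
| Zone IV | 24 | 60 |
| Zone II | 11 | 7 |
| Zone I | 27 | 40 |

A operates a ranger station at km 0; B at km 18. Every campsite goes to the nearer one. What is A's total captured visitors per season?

29

The indifferent point is the midpoint (0+18)/2 = 9; campsites left of it (closer to A at 0) go to A, those right go to B.
  Zone VI at 0 (w=9) → A
  Zone III at 8 (w=20) → A
  Zone V at 10 (w=450) → B
  Zone II at 11 (w=7) → B
  Zone IV at 24 (w=60) → B
  Zone I at 27 (w=40) → B
A captures 29; B captures 557.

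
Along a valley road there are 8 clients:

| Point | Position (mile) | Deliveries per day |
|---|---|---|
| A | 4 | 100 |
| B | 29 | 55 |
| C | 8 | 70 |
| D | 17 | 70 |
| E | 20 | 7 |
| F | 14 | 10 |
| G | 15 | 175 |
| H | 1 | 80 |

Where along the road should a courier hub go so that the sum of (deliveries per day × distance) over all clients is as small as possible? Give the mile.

For a sum of weighted absolute distances on a line, the optimum is the weighted median (not the mean). Total weight W = 567; half-weight = 283.5.
Sort by position and accumulate weight:
  mile 1 (H, w=80) → cum 80
  mile 4 (A, w=100) → cum 180
  mile 8 (C, w=70) → cum 250
  mile 14 (F, w=10) → cum 260
  mile 15 (G, w=175) → cum 435  ≥ 283.5 → median here
  mile 17 (D, w=70) → cum 505
  mile 20 (E, w=7) → cum 512
  mile 29 (B, w=55) → cum 567
Optimal location: mile 15.

x = 15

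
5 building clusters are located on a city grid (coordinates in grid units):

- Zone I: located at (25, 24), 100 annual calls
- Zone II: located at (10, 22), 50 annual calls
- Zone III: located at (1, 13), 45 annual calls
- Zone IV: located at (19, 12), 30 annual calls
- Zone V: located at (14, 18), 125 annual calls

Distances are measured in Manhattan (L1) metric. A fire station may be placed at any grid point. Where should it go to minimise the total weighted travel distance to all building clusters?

Manhattan distance separates: Σwᵢ(|x−xᵢ|+|y−yᵢ|) = Σwᵢ|x−xᵢ| + Σwᵢ|y−yᵢ|, so x and y are optimised independently as 1-D weighted medians.
Total weight W = 350; half = 175.
x-coordinate, sorted with cumulative weight:
  x=1 (Zone III, w=45) cum 45
  x=10 (Zone II, w=50) cum 95
  x=14 (Zone V, w=125) cum 220  ← median
  x=19 (Zone IV, w=30) cum 250
  x=25 (Zone I, w=100) cum 350
⇒ x* = 14
y-coordinate, sorted with cumulative weight:
  y=12 (Zone IV, w=30) cum 30
  y=13 (Zone III, w=45) cum 75
  y=18 (Zone V, w=125) cum 200  ← median
  y=22 (Zone II, w=50) cum 250
  y=24 (Zone I, w=100) cum 350
⇒ y* = 18

(14, 18)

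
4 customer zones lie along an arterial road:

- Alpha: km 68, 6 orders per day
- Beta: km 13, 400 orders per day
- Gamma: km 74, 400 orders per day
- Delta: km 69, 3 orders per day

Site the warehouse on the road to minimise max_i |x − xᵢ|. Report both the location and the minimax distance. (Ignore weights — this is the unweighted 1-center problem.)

The 1-center on a line is the midpoint of the two extreme points: leftmost at 13, rightmost at 74.
Optimal location = (13 + 74)/2 = 43.5; maximum distance = (74 − 13)/2 = 30.5.

location 43.5, max distance 30.5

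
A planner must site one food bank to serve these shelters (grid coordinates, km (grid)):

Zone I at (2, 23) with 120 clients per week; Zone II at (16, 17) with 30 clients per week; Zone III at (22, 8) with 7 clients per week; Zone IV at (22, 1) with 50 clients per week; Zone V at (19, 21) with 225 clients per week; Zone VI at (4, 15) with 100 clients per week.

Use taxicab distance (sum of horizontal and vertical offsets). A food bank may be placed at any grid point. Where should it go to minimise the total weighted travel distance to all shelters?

(19, 21)

Manhattan distance separates: Σwᵢ(|x−xᵢ|+|y−yᵢ|) = Σwᵢ|x−xᵢ| + Σwᵢ|y−yᵢ|, so x and y are optimised independently as 1-D weighted medians.
Total weight W = 532; half = 266.
x-coordinate, sorted with cumulative weight:
  x=2 (Zone I, w=120) cum 120
  x=4 (Zone VI, w=100) cum 220
  x=16 (Zone II, w=30) cum 250
  x=19 (Zone V, w=225) cum 475  ← median
  x=22 (Zone III, w=7) cum 482
  x=22 (Zone IV, w=50) cum 532
⇒ x* = 19
y-coordinate, sorted with cumulative weight:
  y=1 (Zone IV, w=50) cum 50
  y=8 (Zone III, w=7) cum 57
  y=15 (Zone VI, w=100) cum 157
  y=17 (Zone II, w=30) cum 187
  y=21 (Zone V, w=225) cum 412  ← median
  y=23 (Zone I, w=120) cum 532
⇒ y* = 21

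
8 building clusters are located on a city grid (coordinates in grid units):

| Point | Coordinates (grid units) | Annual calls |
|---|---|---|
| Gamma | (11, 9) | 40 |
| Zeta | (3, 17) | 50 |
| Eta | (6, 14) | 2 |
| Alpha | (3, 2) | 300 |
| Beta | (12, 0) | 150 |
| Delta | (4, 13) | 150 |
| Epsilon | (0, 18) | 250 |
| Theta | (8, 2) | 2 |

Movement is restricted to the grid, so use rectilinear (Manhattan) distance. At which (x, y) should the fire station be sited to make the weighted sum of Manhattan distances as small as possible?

Manhattan distance separates: Σwᵢ(|x−xᵢ|+|y−yᵢ|) = Σwᵢ|x−xᵢ| + Σwᵢ|y−yᵢ|, so x and y are optimised independently as 1-D weighted medians.
Total weight W = 944; half = 472.
x-coordinate, sorted with cumulative weight:
  x=0 (Epsilon, w=250) cum 250
  x=3 (Zeta, w=50) cum 300
  x=3 (Alpha, w=300) cum 600  ← median
  x=4 (Delta, w=150) cum 750
  x=6 (Eta, w=2) cum 752
  x=8 (Theta, w=2) cum 754
  x=11 (Gamma, w=40) cum 794
  x=12 (Beta, w=150) cum 944
⇒ x* = 3
y-coordinate, sorted with cumulative weight:
  y=0 (Beta, w=150) cum 150
  y=2 (Alpha, w=300) cum 450
  y=2 (Theta, w=2) cum 452
  y=9 (Gamma, w=40) cum 492  ← median
  y=13 (Delta, w=150) cum 642
  y=14 (Eta, w=2) cum 644
  y=17 (Zeta, w=50) cum 694
  y=18 (Epsilon, w=250) cum 944
⇒ y* = 9

(3, 9)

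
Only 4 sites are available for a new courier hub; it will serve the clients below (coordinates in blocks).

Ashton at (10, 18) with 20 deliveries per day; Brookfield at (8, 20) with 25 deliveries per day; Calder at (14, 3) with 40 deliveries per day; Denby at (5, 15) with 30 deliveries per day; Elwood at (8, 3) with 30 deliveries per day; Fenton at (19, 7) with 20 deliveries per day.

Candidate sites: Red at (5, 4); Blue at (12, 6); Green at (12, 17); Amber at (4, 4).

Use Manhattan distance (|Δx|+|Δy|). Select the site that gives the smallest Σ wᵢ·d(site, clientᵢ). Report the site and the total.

Blue, total 1780 blocks

Total weighted distance at each candidate:
  Red (5, 4): total = 2045
  Blue (12, 6): total = 1780
  Green (12, 17): total = 2025
  Amber (4, 4): total = 2210
Minimum is at Blue with total 1780 blocks.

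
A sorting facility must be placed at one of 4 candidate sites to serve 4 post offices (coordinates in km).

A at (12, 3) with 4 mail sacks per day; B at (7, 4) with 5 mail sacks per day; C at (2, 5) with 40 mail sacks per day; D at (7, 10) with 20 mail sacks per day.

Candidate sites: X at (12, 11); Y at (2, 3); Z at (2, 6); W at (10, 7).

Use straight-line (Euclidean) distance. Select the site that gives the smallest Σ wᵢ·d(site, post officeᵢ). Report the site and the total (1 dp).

Z, total 236.7 km

Total weighted distance at each candidate:
  X (12, 11): total = 643.5
  Y (2, 3): total = 317.5
  Z (2, 6): total = 236.7
  W (10, 7): total = 453.8
Minimum is at Z with total 236.7 km.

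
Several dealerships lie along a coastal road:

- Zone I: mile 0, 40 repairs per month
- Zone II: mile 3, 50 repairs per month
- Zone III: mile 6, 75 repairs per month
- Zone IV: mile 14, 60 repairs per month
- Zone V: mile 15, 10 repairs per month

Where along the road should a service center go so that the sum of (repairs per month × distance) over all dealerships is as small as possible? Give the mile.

For a sum of weighted absolute distances on a line, the optimum is the weighted median (not the mean). Total weight W = 235; half-weight = 117.5.
Sort by position and accumulate weight:
  mile 0 (Zone I, w=40) → cum 40
  mile 3 (Zone II, w=50) → cum 90
  mile 6 (Zone III, w=75) → cum 165  ≥ 117.5 → median here
  mile 14 (Zone IV, w=60) → cum 225
  mile 15 (Zone V, w=10) → cum 235
Optimal location: mile 6.

x = 6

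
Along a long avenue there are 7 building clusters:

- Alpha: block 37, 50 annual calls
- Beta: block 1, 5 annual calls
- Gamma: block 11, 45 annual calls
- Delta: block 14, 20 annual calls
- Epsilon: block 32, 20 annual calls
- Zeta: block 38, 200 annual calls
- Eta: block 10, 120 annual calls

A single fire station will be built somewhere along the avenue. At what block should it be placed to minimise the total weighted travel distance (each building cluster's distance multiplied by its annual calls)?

For a sum of weighted absolute distances on a line, the optimum is the weighted median (not the mean). Total weight W = 460; half-weight = 230.
Sort by position and accumulate weight:
  block 1 (Beta, w=5) → cum 5
  block 10 (Eta, w=120) → cum 125
  block 11 (Gamma, w=45) → cum 170
  block 14 (Delta, w=20) → cum 190
  block 32 (Epsilon, w=20) → cum 210
  block 37 (Alpha, w=50) → cum 260  ≥ 230 → median here
  block 38 (Zeta, w=200) → cum 460
Optimal location: block 37.

x = 37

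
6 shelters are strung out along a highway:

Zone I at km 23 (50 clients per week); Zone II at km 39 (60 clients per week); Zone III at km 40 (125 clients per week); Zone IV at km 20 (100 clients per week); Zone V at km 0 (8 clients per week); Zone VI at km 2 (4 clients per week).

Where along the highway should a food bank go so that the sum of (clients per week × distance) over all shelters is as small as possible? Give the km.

x = 39

For a sum of weighted absolute distances on a line, the optimum is the weighted median (not the mean). Total weight W = 347; half-weight = 173.5.
Sort by position and accumulate weight:
  km 0 (Zone V, w=8) → cum 8
  km 2 (Zone VI, w=4) → cum 12
  km 20 (Zone IV, w=100) → cum 112
  km 23 (Zone I, w=50) → cum 162
  km 39 (Zone II, w=60) → cum 222  ≥ 173.5 → median here
  km 40 (Zone III, w=125) → cum 347
Optimal location: km 39.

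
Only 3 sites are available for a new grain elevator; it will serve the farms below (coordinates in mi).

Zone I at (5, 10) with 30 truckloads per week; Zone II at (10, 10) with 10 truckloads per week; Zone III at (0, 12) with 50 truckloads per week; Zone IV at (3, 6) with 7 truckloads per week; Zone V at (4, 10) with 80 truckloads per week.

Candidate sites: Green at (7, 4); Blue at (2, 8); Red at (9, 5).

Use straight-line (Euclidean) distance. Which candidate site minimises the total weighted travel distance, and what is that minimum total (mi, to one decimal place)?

Total weighted distance at each candidate:
  Green (7, 4): total = 1356.3
  Blue (2, 8): total = 656.2
  Red (9, 5): total = 1421.4
Minimum is at Blue with total 656.2 mi.

Blue, total 656.2 mi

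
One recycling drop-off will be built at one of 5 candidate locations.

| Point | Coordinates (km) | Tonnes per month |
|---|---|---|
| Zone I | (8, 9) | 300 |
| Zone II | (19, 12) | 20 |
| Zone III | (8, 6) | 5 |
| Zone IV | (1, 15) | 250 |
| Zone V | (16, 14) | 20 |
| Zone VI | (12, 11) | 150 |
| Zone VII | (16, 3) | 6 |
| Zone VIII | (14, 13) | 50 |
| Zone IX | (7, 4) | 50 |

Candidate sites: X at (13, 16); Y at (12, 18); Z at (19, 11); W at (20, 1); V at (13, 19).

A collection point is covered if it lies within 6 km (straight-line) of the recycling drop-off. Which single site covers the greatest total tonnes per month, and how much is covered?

Coverage radius r = 6 km; a point is covered iff (Δx)²+(Δy)² ≤ 6² = 36.
  X (13, 16): covers {Zone V, Zone VI, Zone VIII} → 220
  Y (12, 18): covers {Zone V, Zone VIII} → 70
  Z (19, 11): covers {Zone II, Zone V, Zone VIII} → 90
  W (20, 1): covers {Zone VII} → 6
  V (13, 19): covers {Zone V} → 20
Maximum coverage at X: 220 tonnes per month.

X, covering 220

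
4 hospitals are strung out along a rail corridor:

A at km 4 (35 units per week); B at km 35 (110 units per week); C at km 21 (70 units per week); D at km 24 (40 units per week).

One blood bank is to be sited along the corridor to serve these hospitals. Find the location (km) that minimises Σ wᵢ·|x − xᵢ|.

x = 24

For a sum of weighted absolute distances on a line, the optimum is the weighted median (not the mean). Total weight W = 255; half-weight = 127.5.
Sort by position and accumulate weight:
  km 4 (A, w=35) → cum 35
  km 21 (C, w=70) → cum 105
  km 24 (D, w=40) → cum 145  ≥ 127.5 → median here
  km 35 (B, w=110) → cum 255
Optimal location: km 24.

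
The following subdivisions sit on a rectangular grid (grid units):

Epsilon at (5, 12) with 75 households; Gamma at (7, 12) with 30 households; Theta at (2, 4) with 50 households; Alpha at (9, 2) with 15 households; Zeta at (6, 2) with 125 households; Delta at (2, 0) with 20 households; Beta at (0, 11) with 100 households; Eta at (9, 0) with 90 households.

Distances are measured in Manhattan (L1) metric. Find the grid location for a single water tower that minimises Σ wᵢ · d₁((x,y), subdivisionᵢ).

(6, 4)

Manhattan distance separates: Σwᵢ(|x−xᵢ|+|y−yᵢ|) = Σwᵢ|x−xᵢ| + Σwᵢ|y−yᵢ|, so x and y are optimised independently as 1-D weighted medians.
Total weight W = 505; half = 252.5.
x-coordinate, sorted with cumulative weight:
  x=0 (Beta, w=100) cum 100
  x=2 (Theta, w=50) cum 150
  x=2 (Delta, w=20) cum 170
  x=5 (Epsilon, w=75) cum 245
  x=6 (Zeta, w=125) cum 370  ← median
  x=7 (Gamma, w=30) cum 400
  x=9 (Alpha, w=15) cum 415
  x=9 (Eta, w=90) cum 505
⇒ x* = 6
y-coordinate, sorted with cumulative weight:
  y=0 (Delta, w=20) cum 20
  y=0 (Eta, w=90) cum 110
  y=2 (Alpha, w=15) cum 125
  y=2 (Zeta, w=125) cum 250
  y=4 (Theta, w=50) cum 300  ← median
  y=11 (Beta, w=100) cum 400
  y=12 (Epsilon, w=75) cum 475
  y=12 (Gamma, w=30) cum 505
⇒ y* = 4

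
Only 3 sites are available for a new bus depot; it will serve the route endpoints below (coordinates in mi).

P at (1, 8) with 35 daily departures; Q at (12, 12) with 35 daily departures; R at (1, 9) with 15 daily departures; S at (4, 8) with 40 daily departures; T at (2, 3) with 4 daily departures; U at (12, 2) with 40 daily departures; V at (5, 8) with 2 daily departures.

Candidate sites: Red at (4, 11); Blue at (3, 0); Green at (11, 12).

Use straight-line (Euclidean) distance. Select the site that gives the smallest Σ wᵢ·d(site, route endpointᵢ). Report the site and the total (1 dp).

Red, total 1125.7 mi

Total weighted distance at each candidate:
  Red (4, 11): total = 1125.7
  Blue (3, 0): total = 1672.3
  Green (11, 12): total = 1358.4
Minimum is at Red with total 1125.7 mi.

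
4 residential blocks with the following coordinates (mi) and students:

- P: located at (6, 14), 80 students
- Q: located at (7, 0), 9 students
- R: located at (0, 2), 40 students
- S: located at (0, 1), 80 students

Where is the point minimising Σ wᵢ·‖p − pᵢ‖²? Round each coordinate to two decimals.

The minimiser of Σwᵢ‖p−pᵢ‖² is the weighted centroid p* = (Σwᵢpᵢ)/(Σwᵢ).
Σwᵢ = 209.
Σwᵢxᵢ = 80·6 + 9·7 + 40·0 + 80·0 = 543.
Σwᵢyᵢ = 80·14 + 9·0 + 40·2 + 80·1 = 1280.
x* = 543/209 = 2.60, y* = 1280/209 = 6.12.

(2.60, 6.12)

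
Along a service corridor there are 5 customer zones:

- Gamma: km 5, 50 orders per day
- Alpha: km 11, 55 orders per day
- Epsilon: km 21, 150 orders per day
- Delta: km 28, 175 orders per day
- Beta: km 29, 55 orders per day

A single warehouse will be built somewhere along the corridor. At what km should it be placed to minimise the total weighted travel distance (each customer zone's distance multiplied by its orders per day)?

For a sum of weighted absolute distances on a line, the optimum is the weighted median (not the mean). Total weight W = 485; half-weight = 242.5.
Sort by position and accumulate weight:
  km 5 (Gamma, w=50) → cum 50
  km 11 (Alpha, w=55) → cum 105
  km 21 (Epsilon, w=150) → cum 255  ≥ 242.5 → median here
  km 28 (Delta, w=175) → cum 430
  km 29 (Beta, w=55) → cum 485
Optimal location: km 21.

x = 21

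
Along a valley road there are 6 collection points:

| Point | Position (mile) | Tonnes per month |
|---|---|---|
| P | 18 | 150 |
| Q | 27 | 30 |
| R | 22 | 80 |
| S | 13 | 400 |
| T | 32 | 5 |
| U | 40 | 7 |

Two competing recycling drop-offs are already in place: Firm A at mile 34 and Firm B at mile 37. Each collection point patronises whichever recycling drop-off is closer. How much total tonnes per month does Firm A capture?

665

The indifferent point is the midpoint (34+37)/2 = 35.5; collection points left of it (closer to Firm A at 34) go to Firm A, those right go to Firm B.
  S at 13 (w=400) → Firm A
  P at 18 (w=150) → Firm A
  R at 22 (w=80) → Firm A
  Q at 27 (w=30) → Firm A
  T at 32 (w=5) → Firm A
  U at 40 (w=7) → Firm B
Firm A captures 665; Firm B captures 7.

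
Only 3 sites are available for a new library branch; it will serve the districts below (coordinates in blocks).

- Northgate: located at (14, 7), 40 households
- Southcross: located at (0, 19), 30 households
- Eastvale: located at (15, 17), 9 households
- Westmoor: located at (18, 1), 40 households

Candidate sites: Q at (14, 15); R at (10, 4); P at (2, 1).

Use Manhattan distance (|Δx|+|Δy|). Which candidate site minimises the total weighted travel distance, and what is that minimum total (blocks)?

Total weighted distance at each candidate:
  Q (14, 15): total = 1607
  R (10, 4): total = 1632
  P (2, 1): total = 2221
Minimum is at Q with total 1607 blocks.

Q, total 1607 blocks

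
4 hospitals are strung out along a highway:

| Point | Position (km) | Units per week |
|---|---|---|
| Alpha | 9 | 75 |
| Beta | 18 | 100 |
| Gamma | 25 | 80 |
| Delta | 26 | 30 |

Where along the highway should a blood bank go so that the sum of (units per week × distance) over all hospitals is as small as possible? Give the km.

For a sum of weighted absolute distances on a line, the optimum is the weighted median (not the mean). Total weight W = 285; half-weight = 142.5.
Sort by position and accumulate weight:
  km 9 (Alpha, w=75) → cum 75
  km 18 (Beta, w=100) → cum 175  ≥ 142.5 → median here
  km 25 (Gamma, w=80) → cum 255
  km 26 (Delta, w=30) → cum 285
Optimal location: km 18.

x = 18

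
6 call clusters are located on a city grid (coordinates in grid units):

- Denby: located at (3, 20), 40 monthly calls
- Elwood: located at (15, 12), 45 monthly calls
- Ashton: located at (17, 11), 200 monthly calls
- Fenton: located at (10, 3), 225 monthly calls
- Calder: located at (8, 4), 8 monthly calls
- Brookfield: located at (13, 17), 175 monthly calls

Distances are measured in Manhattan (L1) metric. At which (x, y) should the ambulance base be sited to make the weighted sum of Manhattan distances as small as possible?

(13, 11)

Manhattan distance separates: Σwᵢ(|x−xᵢ|+|y−yᵢ|) = Σwᵢ|x−xᵢ| + Σwᵢ|y−yᵢ|, so x and y are optimised independently as 1-D weighted medians.
Total weight W = 693; half = 346.5.
x-coordinate, sorted with cumulative weight:
  x=3 (Denby, w=40) cum 40
  x=8 (Calder, w=8) cum 48
  x=10 (Fenton, w=225) cum 273
  x=13 (Brookfield, w=175) cum 448  ← median
  x=15 (Elwood, w=45) cum 493
  x=17 (Ashton, w=200) cum 693
⇒ x* = 13
y-coordinate, sorted with cumulative weight:
  y=3 (Fenton, w=225) cum 225
  y=4 (Calder, w=8) cum 233
  y=11 (Ashton, w=200) cum 433  ← median
  y=12 (Elwood, w=45) cum 478
  y=17 (Brookfield, w=175) cum 653
  y=20 (Denby, w=40) cum 693
⇒ y* = 11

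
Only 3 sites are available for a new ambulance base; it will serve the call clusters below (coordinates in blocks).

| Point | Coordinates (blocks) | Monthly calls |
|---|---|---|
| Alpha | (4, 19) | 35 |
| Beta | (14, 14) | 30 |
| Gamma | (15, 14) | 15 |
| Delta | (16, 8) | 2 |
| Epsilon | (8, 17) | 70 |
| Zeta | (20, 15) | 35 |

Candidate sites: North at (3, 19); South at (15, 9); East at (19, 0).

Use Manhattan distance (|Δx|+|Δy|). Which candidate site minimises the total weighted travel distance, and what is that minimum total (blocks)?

Total weighted distance at each candidate:
  North (3, 19): total = 2043
  South (15, 9): total = 2429
  East (19, 0): total = 4572
Minimum is at North with total 2043 blocks.

North, total 2043 blocks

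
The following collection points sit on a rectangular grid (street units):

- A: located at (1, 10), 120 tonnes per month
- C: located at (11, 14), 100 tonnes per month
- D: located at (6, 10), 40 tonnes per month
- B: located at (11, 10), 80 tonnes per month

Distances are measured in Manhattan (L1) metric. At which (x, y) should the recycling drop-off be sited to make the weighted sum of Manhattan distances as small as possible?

(11, 10)

Manhattan distance separates: Σwᵢ(|x−xᵢ|+|y−yᵢ|) = Σwᵢ|x−xᵢ| + Σwᵢ|y−yᵢ|, so x and y are optimised independently as 1-D weighted medians.
Total weight W = 340; half = 170.
x-coordinate, sorted with cumulative weight:
  x=1 (A, w=120) cum 120
  x=6 (D, w=40) cum 160
  x=11 (C, w=100) cum 260  ← median
  x=11 (B, w=80) cum 340
⇒ x* = 11
y-coordinate, sorted with cumulative weight:
  y=10 (A, w=120) cum 120
  y=10 (D, w=40) cum 160
  y=10 (B, w=80) cum 240  ← median
  y=14 (C, w=100) cum 340
⇒ y* = 10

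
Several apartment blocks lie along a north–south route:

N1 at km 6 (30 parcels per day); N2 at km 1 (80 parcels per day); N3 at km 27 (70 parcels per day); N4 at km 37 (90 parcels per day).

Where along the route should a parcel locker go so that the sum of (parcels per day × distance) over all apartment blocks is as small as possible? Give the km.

For a sum of weighted absolute distances on a line, the optimum is the weighted median (not the mean). Total weight W = 270; half-weight = 135.
Sort by position and accumulate weight:
  km 1 (N2, w=80) → cum 80
  km 6 (N1, w=30) → cum 110
  km 27 (N3, w=70) → cum 180  ≥ 135 → median here
  km 37 (N4, w=90) → cum 270
Optimal location: km 27.

x = 27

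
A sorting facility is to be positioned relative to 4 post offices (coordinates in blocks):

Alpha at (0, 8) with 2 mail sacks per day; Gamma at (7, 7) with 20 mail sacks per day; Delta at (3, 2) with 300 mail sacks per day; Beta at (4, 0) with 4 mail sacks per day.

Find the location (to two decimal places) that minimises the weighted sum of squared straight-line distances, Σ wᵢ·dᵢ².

(3.24, 2.32)

The minimiser of Σwᵢ‖p−pᵢ‖² is the weighted centroid p* = (Σwᵢpᵢ)/(Σwᵢ).
Σwᵢ = 326.
Σwᵢxᵢ = 2·0 + 20·7 + 300·3 + 4·4 = 1056.
Σwᵢyᵢ = 2·8 + 20·7 + 300·2 + 4·0 = 756.
x* = 1056/326 = 3.24, y* = 756/326 = 2.32.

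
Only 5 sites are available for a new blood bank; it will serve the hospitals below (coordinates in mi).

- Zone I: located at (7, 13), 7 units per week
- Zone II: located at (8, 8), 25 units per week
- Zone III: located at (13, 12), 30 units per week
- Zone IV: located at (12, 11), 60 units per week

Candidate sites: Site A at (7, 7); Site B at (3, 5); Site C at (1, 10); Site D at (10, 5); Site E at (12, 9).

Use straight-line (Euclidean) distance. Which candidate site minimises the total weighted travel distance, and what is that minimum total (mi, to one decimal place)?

Site E, total 362.8 mi

Total weighted distance at each candidate:
  Site A (7, 7): total = 695.9
  Site B (3, 5): total = 1223.6
  Site C (1, 10): total = 1256.6
  Site D (10, 5): total = 757.9
  Site E (12, 9): total = 362.8
Minimum is at Site E with total 362.8 mi.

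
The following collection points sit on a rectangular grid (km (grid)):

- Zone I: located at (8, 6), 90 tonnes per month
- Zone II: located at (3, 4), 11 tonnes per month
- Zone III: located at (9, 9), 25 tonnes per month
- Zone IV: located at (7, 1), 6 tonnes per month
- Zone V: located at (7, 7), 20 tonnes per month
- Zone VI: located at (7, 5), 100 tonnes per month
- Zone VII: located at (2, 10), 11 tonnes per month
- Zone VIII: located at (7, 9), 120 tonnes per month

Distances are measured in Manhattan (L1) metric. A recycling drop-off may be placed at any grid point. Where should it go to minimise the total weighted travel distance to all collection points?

(7, 6)

Manhattan distance separates: Σwᵢ(|x−xᵢ|+|y−yᵢ|) = Σwᵢ|x−xᵢ| + Σwᵢ|y−yᵢ|, so x and y are optimised independently as 1-D weighted medians.
Total weight W = 383; half = 191.5.
x-coordinate, sorted with cumulative weight:
  x=2 (Zone VII, w=11) cum 11
  x=3 (Zone II, w=11) cum 22
  x=7 (Zone IV, w=6) cum 28
  x=7 (Zone V, w=20) cum 48
  x=7 (Zone VI, w=100) cum 148
  x=7 (Zone VIII, w=120) cum 268  ← median
  x=8 (Zone I, w=90) cum 358
  x=9 (Zone III, w=25) cum 383
⇒ x* = 7
y-coordinate, sorted with cumulative weight:
  y=1 (Zone IV, w=6) cum 6
  y=4 (Zone II, w=11) cum 17
  y=5 (Zone VI, w=100) cum 117
  y=6 (Zone I, w=90) cum 207  ← median
  y=7 (Zone V, w=20) cum 227
  y=9 (Zone III, w=25) cum 252
  y=9 (Zone VIII, w=120) cum 372
  y=10 (Zone VII, w=11) cum 383
⇒ y* = 6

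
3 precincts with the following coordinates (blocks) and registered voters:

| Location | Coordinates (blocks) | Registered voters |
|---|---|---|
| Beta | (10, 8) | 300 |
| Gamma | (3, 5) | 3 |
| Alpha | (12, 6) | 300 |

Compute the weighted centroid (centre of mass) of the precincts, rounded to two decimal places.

(10.96, 6.99)

The minimiser of Σwᵢ‖p−pᵢ‖² is the weighted centroid p* = (Σwᵢpᵢ)/(Σwᵢ).
Σwᵢ = 603.
Σwᵢxᵢ = 300·10 + 3·3 + 300·12 = 6609.
Σwᵢyᵢ = 300·8 + 3·5 + 300·6 = 4215.
x* = 6609/603 = 10.96, y* = 4215/603 = 6.99.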